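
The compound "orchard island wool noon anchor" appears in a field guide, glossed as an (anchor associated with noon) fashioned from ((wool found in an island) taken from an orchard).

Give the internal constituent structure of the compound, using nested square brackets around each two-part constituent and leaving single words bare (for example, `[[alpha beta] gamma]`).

At the top level: head "anchor" (specifically "noon anchor"); modifier "orchard island wool".
Within "orchard island wool", the head is "wool" (specifically "island wool") and the modifier is "orchard".
Within "island wool", the head is "wool" and the modifier is "island".
Within "noon anchor", the head is "anchor" and the modifier is "noon".
Putting it together: [[orchard [island wool]] [noon anchor]].

[[orchard [island wool]] [noon anchor]]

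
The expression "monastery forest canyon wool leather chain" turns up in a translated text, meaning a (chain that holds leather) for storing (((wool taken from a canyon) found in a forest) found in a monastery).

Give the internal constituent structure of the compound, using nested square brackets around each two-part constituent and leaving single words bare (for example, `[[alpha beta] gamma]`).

[[monastery [forest [canyon wool]]] [leather chain]]

Overall it is a kind of chain (specifically "leather chain"); the modifier is "monastery forest canyon wool".
Inside "monastery forest canyon wool": head "wool" (specifically "forest canyon wool"), modifier "monastery".
Inside "forest canyon wool": head "wool" (specifically "canyon wool"), modifier "forest".
Inside "canyon wool": head "wool", modifier "canyon".
Inside "leather chain": head "chain", modifier "leather".
Putting it together: [[monastery [forest [canyon wool]]] [leather chain]].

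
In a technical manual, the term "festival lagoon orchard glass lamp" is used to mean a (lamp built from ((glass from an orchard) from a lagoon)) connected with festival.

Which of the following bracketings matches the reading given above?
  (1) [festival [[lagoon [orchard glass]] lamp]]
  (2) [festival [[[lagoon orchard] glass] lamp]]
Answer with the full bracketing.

The paraphrase's head is the "lamp" part ("lagoon orchard glass lamp"); its modifier is "festival".
That top-level split, carried through the inner groups, gives [festival [[lagoon [orchard glass]] lamp]].

[festival [[lagoon [orchard glass]] lamp]]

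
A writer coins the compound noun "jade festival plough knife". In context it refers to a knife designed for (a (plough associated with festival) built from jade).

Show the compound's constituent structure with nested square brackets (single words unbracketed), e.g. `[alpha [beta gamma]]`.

Overall it is a kind of knife; the modifier is "jade festival plough".
Inside "jade festival plough": head "plough" (specifically "festival plough"), modifier "jade".
Inside "festival plough": head "plough", modifier "festival".
Assembled: [[jade [festival plough]] knife].

[[jade [festival plough]] knife]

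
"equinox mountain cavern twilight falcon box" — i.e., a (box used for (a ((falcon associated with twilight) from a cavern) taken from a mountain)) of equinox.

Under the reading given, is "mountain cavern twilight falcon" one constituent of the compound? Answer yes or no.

yes

The paraphrase groups the words so that "mountain cavern twilight falcon" is one unit: it corresponds to a single parenthesized sub-phrase.
The full structure is [equinox [[mountain [cavern [twilight falcon]]] box]], in which [mountain cavern twilight falcon] is a constituent.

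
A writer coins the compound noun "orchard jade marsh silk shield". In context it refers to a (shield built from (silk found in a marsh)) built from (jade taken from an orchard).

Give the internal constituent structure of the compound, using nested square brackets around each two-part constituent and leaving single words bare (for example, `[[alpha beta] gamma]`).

At the top level: head "shield" (specifically "marsh silk shield"); modifier "orchard jade".
Inside "orchard jade": head "jade", modifier "orchard".
Inside "marsh silk shield": head "shield", modifier "marsh silk".
Inside "marsh silk": head "silk", modifier "marsh".
So the structure is [[orchard jade] [[marsh silk] shield]].

[[orchard jade] [[marsh silk] shield]]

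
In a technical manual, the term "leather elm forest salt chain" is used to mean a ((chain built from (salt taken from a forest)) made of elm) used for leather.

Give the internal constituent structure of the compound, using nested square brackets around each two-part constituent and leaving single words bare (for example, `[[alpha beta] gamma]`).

[leather [elm [[forest salt] chain]]]

Overall it is a kind of chain (specifically "elm forest salt chain"); the modifier is "leather".
"elm forest salt chain" → head "chain" (specifically "forest salt chain"), modifier "elm".
"forest salt chain" → head "chain", modifier "forest salt".
"forest salt" → head "salt", modifier "forest".
Assembled: [leather [elm [[forest salt] chain]]].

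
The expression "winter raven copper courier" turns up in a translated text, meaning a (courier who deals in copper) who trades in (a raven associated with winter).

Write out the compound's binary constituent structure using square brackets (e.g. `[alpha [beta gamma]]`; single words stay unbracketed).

Whole compound: head "courier" (specifically "copper courier"), modifier "winter raven".
Within "winter raven", the head is "raven" and the modifier is "winter".
Within "copper courier", the head is "courier" and the modifier is "copper".
So the structure is [[winter raven] [copper courier]].

[[winter raven] [copper courier]]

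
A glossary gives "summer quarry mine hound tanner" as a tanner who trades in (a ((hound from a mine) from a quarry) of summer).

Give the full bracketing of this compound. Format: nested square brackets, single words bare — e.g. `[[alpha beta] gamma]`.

The outermost head in the paraphrase is "tanner", modified by "summer quarry mine hound".
Inside "summer quarry mine hound": head "hound" (specifically "quarry mine hound"), modifier "summer".
Inside "quarry mine hound": head "hound" (specifically "mine hound"), modifier "quarry".
Inside "mine hound": head "hound", modifier "mine".
Putting it together: [[summer [quarry [mine hound]]] tanner].

[[summer [quarry [mine hound]]] tanner]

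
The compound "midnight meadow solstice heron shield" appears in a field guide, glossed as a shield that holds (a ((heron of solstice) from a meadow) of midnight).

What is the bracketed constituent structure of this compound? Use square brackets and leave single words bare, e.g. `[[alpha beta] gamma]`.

[[midnight [meadow [solstice heron]]] shield]

Overall it is a kind of shield; the modifier is "midnight meadow solstice heron".
Within "midnight meadow solstice heron", the head is "heron" (specifically "meadow solstice heron") and the modifier is "midnight".
Within "meadow solstice heron", the head is "heron" (specifically "solstice heron") and the modifier is "meadow".
Within "solstice heron", the head is "heron" and the modifier is "solstice".
Putting it together: [[midnight [meadow [solstice heron]]] shield].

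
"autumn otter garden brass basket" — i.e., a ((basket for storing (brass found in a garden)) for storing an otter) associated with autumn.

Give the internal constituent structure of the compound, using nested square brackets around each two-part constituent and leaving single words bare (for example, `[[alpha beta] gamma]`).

[autumn [otter [[garden brass] basket]]]

At the top level: head "basket" (specifically "otter garden brass basket"); modifier "autumn".
"otter garden brass basket" → head "basket" (specifically "garden brass basket"), modifier "otter".
"garden brass basket" → head "basket", modifier "garden brass".
"garden brass" → head "brass", modifier "garden".
Putting it together: [autumn [otter [[garden brass] basket]]].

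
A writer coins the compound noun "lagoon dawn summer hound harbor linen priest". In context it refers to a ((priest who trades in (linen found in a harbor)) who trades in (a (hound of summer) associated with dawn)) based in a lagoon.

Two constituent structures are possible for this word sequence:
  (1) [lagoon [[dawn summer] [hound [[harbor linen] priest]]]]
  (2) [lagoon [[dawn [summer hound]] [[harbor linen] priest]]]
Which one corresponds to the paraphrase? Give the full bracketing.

The paraphrase's head is the "priest" part ("dawn summer hound harbor linen priest"); its modifier is "lagoon".
That top-level split, carried through the inner groups, gives [lagoon [[dawn [summer hound]] [[harbor linen] priest]]].

[lagoon [[dawn [summer hound]] [[harbor linen] priest]]]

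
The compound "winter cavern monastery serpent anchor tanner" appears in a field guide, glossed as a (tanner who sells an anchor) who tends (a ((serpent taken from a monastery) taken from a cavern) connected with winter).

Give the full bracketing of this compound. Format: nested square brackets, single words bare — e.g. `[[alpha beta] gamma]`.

The outermost head in the paraphrase is "tanner" (specifically "anchor tanner"), modified by "winter cavern monastery serpent".
Within "winter cavern monastery serpent", the head is "serpent" (specifically "cavern monastery serpent") and the modifier is "winter".
Within "cavern monastery serpent", the head is "serpent" (specifically "monastery serpent") and the modifier is "cavern".
Within "monastery serpent", the head is "serpent" and the modifier is "monastery".
Within "anchor tanner", the head is "tanner" and the modifier is "anchor".
So the structure is [[winter [cavern [monastery serpent]]] [anchor tanner]].

[[winter [cavern [monastery serpent]]] [anchor tanner]]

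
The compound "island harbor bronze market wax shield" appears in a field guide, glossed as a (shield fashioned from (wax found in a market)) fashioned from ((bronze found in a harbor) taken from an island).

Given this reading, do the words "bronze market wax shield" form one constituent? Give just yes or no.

no

The top-level split is [island harbor bronze] [market wax shield]; the full structure is [[island [harbor bronze]] [[market wax] shield]].
"bronze market wax shield" straddles a constituent boundary, so it is not a single unit.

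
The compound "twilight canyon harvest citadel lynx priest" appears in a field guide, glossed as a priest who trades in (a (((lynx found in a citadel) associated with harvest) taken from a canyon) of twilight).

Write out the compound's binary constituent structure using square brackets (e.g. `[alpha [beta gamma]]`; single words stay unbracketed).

The outermost head in the paraphrase is "priest", modified by "twilight canyon harvest citadel lynx".
"twilight canyon harvest citadel lynx" → head "lynx" (specifically "canyon harvest citadel lynx"), modifier "twilight".
"canyon harvest citadel lynx" → head "lynx" (specifically "harvest citadel lynx"), modifier "canyon".
"harvest citadel lynx" → head "lynx" (specifically "citadel lynx"), modifier "harvest".
"citadel lynx" → head "lynx", modifier "citadel".
Assembled: [[twilight [canyon [harvest [citadel lynx]]]] priest].

[[twilight [canyon [harvest [citadel lynx]]]] priest]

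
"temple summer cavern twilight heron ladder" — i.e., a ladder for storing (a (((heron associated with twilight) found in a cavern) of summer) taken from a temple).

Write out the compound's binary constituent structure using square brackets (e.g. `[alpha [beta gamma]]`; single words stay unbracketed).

Overall it is a kind of ladder; the modifier is "temple summer cavern twilight heron".
"temple summer cavern twilight heron" → head "heron" (specifically "summer cavern twilight heron"), modifier "temple".
"summer cavern twilight heron" → head "heron" (specifically "cavern twilight heron"), modifier "summer".
"cavern twilight heron" → head "heron" (specifically "twilight heron"), modifier "cavern".
"twilight heron" → head "heron", modifier "twilight".
So the structure is [[temple [summer [cavern [twilight heron]]]] ladder].

[[temple [summer [cavern [twilight heron]]]] ladder]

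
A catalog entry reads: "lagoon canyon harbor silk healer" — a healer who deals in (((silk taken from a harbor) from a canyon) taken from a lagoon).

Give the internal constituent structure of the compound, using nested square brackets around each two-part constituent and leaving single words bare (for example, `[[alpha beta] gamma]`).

[[lagoon [canyon [harbor silk]]] healer]

Whole compound: head "healer", modifier "lagoon canyon harbor silk".
"lagoon canyon harbor silk" → head "silk" (specifically "canyon harbor silk"), modifier "lagoon".
"canyon harbor silk" → head "silk" (specifically "harbor silk"), modifier "canyon".
"harbor silk" → head "silk", modifier "harbor".
Assembled: [[lagoon [canyon [harbor silk]]] healer].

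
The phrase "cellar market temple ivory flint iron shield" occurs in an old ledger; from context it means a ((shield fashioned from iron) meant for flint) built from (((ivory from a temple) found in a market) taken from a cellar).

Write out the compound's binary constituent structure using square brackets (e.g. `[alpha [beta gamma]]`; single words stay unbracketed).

Whole compound: head "shield" (specifically "flint iron shield"), modifier "cellar market temple ivory".
Within "cellar market temple ivory", the head is "ivory" (specifically "market temple ivory") and the modifier is "cellar".
Within "market temple ivory", the head is "ivory" (specifically "temple ivory") and the modifier is "market".
Within "temple ivory", the head is "ivory" and the modifier is "temple".
Within "flint iron shield", the head is "shield" (specifically "iron shield") and the modifier is "flint".
Within "iron shield", the head is "shield" and the modifier is "iron".
Assembled: [[cellar [market [temple ivory]]] [flint [iron shield]]].

[[cellar [market [temple ivory]]] [flint [iron shield]]]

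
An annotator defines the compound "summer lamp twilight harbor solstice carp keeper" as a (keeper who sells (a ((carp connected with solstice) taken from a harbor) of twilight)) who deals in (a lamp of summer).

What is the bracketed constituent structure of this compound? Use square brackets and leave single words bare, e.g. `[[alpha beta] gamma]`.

The outermost head in the paraphrase is "keeper" (specifically "twilight harbor solstice carp keeper"), modified by "summer lamp".
Within "summer lamp", the head is "lamp" and the modifier is "summer".
Within "twilight harbor solstice carp keeper", the head is "keeper" and the modifier is "twilight harbor solstice carp".
Within "twilight harbor solstice carp", the head is "carp" (specifically "harbor solstice carp") and the modifier is "twilight".
Within "harbor solstice carp", the head is "carp" (specifically "solstice carp") and the modifier is "harbor".
Within "solstice carp", the head is "carp" and the modifier is "solstice".
So the structure is [[summer lamp] [[twilight [harbor [solstice carp]]] keeper]].

[[summer lamp] [[twilight [harbor [solstice carp]]] keeper]]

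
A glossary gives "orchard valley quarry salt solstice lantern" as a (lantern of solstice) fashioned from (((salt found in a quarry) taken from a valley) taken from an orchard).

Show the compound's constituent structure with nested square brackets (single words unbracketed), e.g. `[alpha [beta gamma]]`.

[[orchard [valley [quarry salt]]] [solstice lantern]]

Overall it is a kind of lantern (specifically "solstice lantern"); the modifier is "orchard valley quarry salt".
"orchard valley quarry salt" → head "salt" (specifically "valley quarry salt"), modifier "orchard".
"valley quarry salt" → head "salt" (specifically "quarry salt"), modifier "valley".
"quarry salt" → head "salt", modifier "quarry".
"solstice lantern" → head "lantern", modifier "solstice".
Putting it together: [[orchard [valley [quarry salt]]] [solstice lantern]].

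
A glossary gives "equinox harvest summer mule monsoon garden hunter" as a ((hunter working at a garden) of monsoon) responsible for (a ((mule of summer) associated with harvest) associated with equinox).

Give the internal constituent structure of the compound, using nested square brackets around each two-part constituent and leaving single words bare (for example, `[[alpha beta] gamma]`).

The outermost head in the paraphrase is "hunter" (specifically "monsoon garden hunter"), modified by "equinox harvest summer mule".
Within "equinox harvest summer mule", the head is "mule" (specifically "harvest summer mule") and the modifier is "equinox".
Within "harvest summer mule", the head is "mule" (specifically "summer mule") and the modifier is "harvest".
Within "summer mule", the head is "mule" and the modifier is "summer".
Within "monsoon garden hunter", the head is "hunter" (specifically "garden hunter") and the modifier is "monsoon".
Within "garden hunter", the head is "hunter" and the modifier is "garden".
Putting it together: [[equinox [harvest [summer mule]]] [monsoon [garden hunter]]].

[[equinox [harvest [summer mule]]] [monsoon [garden hunter]]]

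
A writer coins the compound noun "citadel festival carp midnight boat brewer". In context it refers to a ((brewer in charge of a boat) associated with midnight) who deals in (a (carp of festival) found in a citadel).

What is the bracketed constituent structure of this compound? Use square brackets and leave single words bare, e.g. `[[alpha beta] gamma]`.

[[citadel [festival carp]] [midnight [boat brewer]]]

Overall it is a kind of brewer (specifically "midnight boat brewer"); the modifier is "citadel festival carp".
"citadel festival carp" → head "carp" (specifically "festival carp"), modifier "citadel".
"festival carp" → head "carp", modifier "festival".
"midnight boat brewer" → head "brewer" (specifically "boat brewer"), modifier "midnight".
"boat brewer" → head "brewer", modifier "boat".
Assembled: [[citadel [festival carp]] [midnight [boat brewer]]].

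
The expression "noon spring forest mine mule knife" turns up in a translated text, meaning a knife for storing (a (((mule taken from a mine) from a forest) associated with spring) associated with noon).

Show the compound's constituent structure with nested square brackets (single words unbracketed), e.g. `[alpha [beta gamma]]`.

[[noon [spring [forest [mine mule]]]] knife]

The outermost head in the paraphrase is "knife", modified by "noon spring forest mine mule".
"noon spring forest mine mule" → head "mule" (specifically "spring forest mine mule"), modifier "noon".
"spring forest mine mule" → head "mule" (specifically "forest mine mule"), modifier "spring".
"forest mine mule" → head "mule" (specifically "mine mule"), modifier "forest".
"mine mule" → head "mule", modifier "mine".
Putting it together: [[noon [spring [forest [mine mule]]]] knife].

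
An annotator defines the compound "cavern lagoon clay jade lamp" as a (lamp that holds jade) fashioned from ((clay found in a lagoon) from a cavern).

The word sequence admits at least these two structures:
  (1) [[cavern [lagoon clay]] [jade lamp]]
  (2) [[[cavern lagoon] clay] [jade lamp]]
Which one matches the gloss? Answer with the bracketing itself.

The paraphrase's head is the "lamp" part ("jade lamp"); its modifier is "cavern lagoon clay".
That top-level split, carried through the inner groups, gives [[cavern [lagoon clay]] [jade lamp]].

[[cavern [lagoon clay]] [jade lamp]]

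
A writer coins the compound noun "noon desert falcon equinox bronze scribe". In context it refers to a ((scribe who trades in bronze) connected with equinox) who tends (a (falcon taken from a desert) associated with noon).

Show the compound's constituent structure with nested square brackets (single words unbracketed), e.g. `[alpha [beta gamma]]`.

[[noon [desert falcon]] [equinox [bronze scribe]]]

Whole compound: head "scribe" (specifically "equinox bronze scribe"), modifier "noon desert falcon".
Inside "noon desert falcon": head "falcon" (specifically "desert falcon"), modifier "noon".
Inside "desert falcon": head "falcon", modifier "desert".
Inside "equinox bronze scribe": head "scribe" (specifically "bronze scribe"), modifier "equinox".
Inside "bronze scribe": head "scribe", modifier "bronze".
So the structure is [[noon [desert falcon]] [equinox [bronze scribe]]].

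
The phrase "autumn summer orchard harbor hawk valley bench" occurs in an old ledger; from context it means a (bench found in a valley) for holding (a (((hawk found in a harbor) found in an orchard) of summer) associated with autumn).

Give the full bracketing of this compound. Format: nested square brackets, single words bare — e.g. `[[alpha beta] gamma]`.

[[autumn [summer [orchard [harbor hawk]]]] [valley bench]]

Whole compound: head "bench" (specifically "valley bench"), modifier "autumn summer orchard harbor hawk".
Inside "autumn summer orchard harbor hawk": head "hawk" (specifically "summer orchard harbor hawk"), modifier "autumn".
Inside "summer orchard harbor hawk": head "hawk" (specifically "orchard harbor hawk"), modifier "summer".
Inside "orchard harbor hawk": head "hawk" (specifically "harbor hawk"), modifier "orchard".
Inside "harbor hawk": head "hawk", modifier "harbor".
Inside "valley bench": head "bench", modifier "valley".
Assembled: [[autumn [summer [orchard [harbor hawk]]]] [valley bench]].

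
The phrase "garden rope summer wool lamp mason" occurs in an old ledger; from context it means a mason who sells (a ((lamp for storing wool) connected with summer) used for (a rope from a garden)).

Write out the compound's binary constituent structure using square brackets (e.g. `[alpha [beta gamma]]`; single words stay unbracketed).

[[[garden rope] [summer [wool lamp]]] mason]

The outermost head in the paraphrase is "mason", modified by "garden rope summer wool lamp".
Inside "garden rope summer wool lamp": head "lamp" (specifically "summer wool lamp"), modifier "garden rope".
Inside "garden rope": head "rope", modifier "garden".
Inside "summer wool lamp": head "lamp" (specifically "wool lamp"), modifier "summer".
Inside "wool lamp": head "lamp", modifier "wool".
So the structure is [[[garden rope] [summer [wool lamp]]] mason].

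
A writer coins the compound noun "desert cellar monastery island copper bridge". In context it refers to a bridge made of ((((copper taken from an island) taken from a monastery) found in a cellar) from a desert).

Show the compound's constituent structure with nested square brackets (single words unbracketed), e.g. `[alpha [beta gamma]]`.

[[desert [cellar [monastery [island copper]]]] bridge]

Whole compound: head "bridge", modifier "desert cellar monastery island copper".
Within "desert cellar monastery island copper", the head is "copper" (specifically "cellar monastery island copper") and the modifier is "desert".
Within "cellar monastery island copper", the head is "copper" (specifically "monastery island copper") and the modifier is "cellar".
Within "monastery island copper", the head is "copper" (specifically "island copper") and the modifier is "monastery".
Within "island copper", the head is "copper" and the modifier is "island".
Assembled: [[desert [cellar [monastery [island copper]]]] bridge].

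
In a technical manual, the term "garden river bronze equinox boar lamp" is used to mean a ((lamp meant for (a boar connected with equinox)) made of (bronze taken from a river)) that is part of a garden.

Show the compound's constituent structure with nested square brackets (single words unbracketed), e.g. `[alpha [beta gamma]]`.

At the top level: head "lamp" (specifically "river bronze equinox boar lamp"); modifier "garden".
"river bronze equinox boar lamp" → head "lamp" (specifically "equinox boar lamp"), modifier "river bronze".
"river bronze" → head "bronze", modifier "river".
"equinox boar lamp" → head "lamp", modifier "equinox boar".
"equinox boar" → head "boar", modifier "equinox".
Putting it together: [garden [[river bronze] [[equinox boar] lamp]]].

[garden [[river bronze] [[equinox boar] lamp]]]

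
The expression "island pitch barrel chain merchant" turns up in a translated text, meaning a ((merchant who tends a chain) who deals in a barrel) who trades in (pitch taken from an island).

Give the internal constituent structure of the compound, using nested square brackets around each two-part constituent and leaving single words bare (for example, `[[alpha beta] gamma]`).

[[island pitch] [barrel [chain merchant]]]

The outermost head in the paraphrase is "merchant" (specifically "barrel chain merchant"), modified by "island pitch".
Inside "island pitch": head "pitch", modifier "island".
Inside "barrel chain merchant": head "merchant" (specifically "chain merchant"), modifier "barrel".
Inside "chain merchant": head "merchant", modifier "chain".
Putting it together: [[island pitch] [barrel [chain merchant]]].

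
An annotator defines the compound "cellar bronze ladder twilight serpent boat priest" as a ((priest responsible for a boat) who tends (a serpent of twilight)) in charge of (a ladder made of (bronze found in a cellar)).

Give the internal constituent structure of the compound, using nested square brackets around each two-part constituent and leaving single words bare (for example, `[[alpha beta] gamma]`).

Overall it is a kind of priest (specifically "twilight serpent boat priest"); the modifier is "cellar bronze ladder".
Inside "cellar bronze ladder": head "ladder", modifier "cellar bronze".
Inside "cellar bronze": head "bronze", modifier "cellar".
Inside "twilight serpent boat priest": head "priest" (specifically "boat priest"), modifier "twilight serpent".
Inside "twilight serpent": head "serpent", modifier "twilight".
Inside "boat priest": head "priest", modifier "boat".
Putting it together: [[[cellar bronze] ladder] [[twilight serpent] [boat priest]]].

[[[cellar bronze] ladder] [[twilight serpent] [boat priest]]]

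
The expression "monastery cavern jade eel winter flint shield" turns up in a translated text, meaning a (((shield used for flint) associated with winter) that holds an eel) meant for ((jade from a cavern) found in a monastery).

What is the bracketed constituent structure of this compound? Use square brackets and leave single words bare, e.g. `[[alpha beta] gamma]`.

Whole compound: head "shield" (specifically "eel winter flint shield"), modifier "monastery cavern jade".
"monastery cavern jade" → head "jade" (specifically "cavern jade"), modifier "monastery".
"cavern jade" → head "jade", modifier "cavern".
"eel winter flint shield" → head "shield" (specifically "winter flint shield"), modifier "eel".
"winter flint shield" → head "shield" (specifically "flint shield"), modifier "winter".
"flint shield" → head "shield", modifier "flint".
So the structure is [[monastery [cavern jade]] [eel [winter [flint shield]]]].

[[monastery [cavern jade]] [eel [winter [flint shield]]]]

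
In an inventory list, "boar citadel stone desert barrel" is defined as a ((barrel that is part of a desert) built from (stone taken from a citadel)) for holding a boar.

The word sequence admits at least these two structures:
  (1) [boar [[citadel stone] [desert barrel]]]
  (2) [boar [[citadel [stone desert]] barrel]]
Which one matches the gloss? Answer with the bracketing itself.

[boar [[citadel stone] [desert barrel]]]

The paraphrase's head is the "barrel" part ("citadel stone desert barrel"); its modifier is "boar".
That top-level split, carried through the inner groups, gives [boar [[citadel stone] [desert barrel]]].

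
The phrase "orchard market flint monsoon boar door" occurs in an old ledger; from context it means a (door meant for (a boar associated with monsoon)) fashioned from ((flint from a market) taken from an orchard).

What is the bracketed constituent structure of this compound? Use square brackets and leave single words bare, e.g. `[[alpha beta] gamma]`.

At the top level: head "door" (specifically "monsoon boar door"); modifier "orchard market flint".
Inside "orchard market flint": head "flint" (specifically "market flint"), modifier "orchard".
Inside "market flint": head "flint", modifier "market".
Inside "monsoon boar door": head "door", modifier "monsoon boar".
Inside "monsoon boar": head "boar", modifier "monsoon".
So the structure is [[orchard [market flint]] [[monsoon boar] door]].

[[orchard [market flint]] [[monsoon boar] door]]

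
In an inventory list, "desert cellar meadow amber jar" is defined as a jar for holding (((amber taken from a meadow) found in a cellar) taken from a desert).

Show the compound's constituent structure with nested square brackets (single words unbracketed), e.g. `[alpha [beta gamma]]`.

Whole compound: head "jar", modifier "desert cellar meadow amber".
Within "desert cellar meadow amber", the head is "amber" (specifically "cellar meadow amber") and the modifier is "desert".
Within "cellar meadow amber", the head is "amber" (specifically "meadow amber") and the modifier is "cellar".
Within "meadow amber", the head is "amber" and the modifier is "meadow".
Putting it together: [[desert [cellar [meadow amber]]] jar].

[[desert [cellar [meadow amber]]] jar]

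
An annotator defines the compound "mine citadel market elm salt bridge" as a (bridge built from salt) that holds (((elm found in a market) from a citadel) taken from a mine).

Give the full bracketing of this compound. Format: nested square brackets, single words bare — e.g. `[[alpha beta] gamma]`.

[[mine [citadel [market elm]]] [salt bridge]]

The outermost head in the paraphrase is "bridge" (specifically "salt bridge"), modified by "mine citadel market elm".
Within "mine citadel market elm", the head is "elm" (specifically "citadel market elm") and the modifier is "mine".
Within "citadel market elm", the head is "elm" (specifically "market elm") and the modifier is "citadel".
Within "market elm", the head is "elm" and the modifier is "market".
Within "salt bridge", the head is "bridge" and the modifier is "salt".
Assembled: [[mine [citadel [market elm]]] [salt bridge]].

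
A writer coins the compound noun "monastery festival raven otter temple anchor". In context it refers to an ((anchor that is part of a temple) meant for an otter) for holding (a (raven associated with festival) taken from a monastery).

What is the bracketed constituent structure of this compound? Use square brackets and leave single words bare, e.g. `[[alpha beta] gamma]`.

The outermost head in the paraphrase is "anchor" (specifically "otter temple anchor"), modified by "monastery festival raven".
Within "monastery festival raven", the head is "raven" (specifically "festival raven") and the modifier is "monastery".
Within "festival raven", the head is "raven" and the modifier is "festival".
Within "otter temple anchor", the head is "anchor" (specifically "temple anchor") and the modifier is "otter".
Within "temple anchor", the head is "anchor" and the modifier is "temple".
So the structure is [[monastery [festival raven]] [otter [temple anchor]]].

[[monastery [festival raven]] [otter [temple anchor]]]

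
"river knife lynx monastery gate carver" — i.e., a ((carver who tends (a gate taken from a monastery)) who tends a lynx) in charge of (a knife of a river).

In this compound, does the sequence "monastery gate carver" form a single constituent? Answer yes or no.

yes

The paraphrase groups the words so that "monastery gate carver" is one unit: it corresponds to a single parenthesized sub-phrase.
The full structure is [[river knife] [lynx [[monastery gate] carver]]], in which [monastery gate carver] is a constituent.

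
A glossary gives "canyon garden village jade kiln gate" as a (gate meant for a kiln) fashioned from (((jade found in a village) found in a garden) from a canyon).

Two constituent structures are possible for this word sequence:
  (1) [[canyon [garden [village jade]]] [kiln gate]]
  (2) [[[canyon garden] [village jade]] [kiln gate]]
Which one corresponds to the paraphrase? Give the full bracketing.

The paraphrase's head is the "gate" part ("kiln gate"); its modifier is "canyon garden village jade".
That top-level split, carried through the inner groups, gives [[canyon [garden [village jade]]] [kiln gate]].

[[canyon [garden [village jade]]] [kiln gate]]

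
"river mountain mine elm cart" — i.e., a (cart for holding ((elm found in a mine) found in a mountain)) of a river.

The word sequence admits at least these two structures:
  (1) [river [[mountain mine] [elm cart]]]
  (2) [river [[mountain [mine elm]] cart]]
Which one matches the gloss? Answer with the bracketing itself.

The paraphrase's head is the "cart" part ("mountain mine elm cart"); its modifier is "river".
That top-level split, carried through the inner groups, gives [river [[mountain [mine elm]] cart]].

[river [[mountain [mine elm]] cart]]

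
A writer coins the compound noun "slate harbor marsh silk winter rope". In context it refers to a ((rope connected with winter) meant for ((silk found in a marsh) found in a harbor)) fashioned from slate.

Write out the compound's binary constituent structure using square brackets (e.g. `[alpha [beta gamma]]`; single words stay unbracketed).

The outermost head in the paraphrase is "rope" (specifically "harbor marsh silk winter rope"), modified by "slate".
"harbor marsh silk winter rope" → head "rope" (specifically "winter rope"), modifier "harbor marsh silk".
"harbor marsh silk" → head "silk" (specifically "marsh silk"), modifier "harbor".
"marsh silk" → head "silk", modifier "marsh".
"winter rope" → head "rope", modifier "winter".
So the structure is [slate [[harbor [marsh silk]] [winter rope]]].

[slate [[harbor [marsh silk]] [winter rope]]]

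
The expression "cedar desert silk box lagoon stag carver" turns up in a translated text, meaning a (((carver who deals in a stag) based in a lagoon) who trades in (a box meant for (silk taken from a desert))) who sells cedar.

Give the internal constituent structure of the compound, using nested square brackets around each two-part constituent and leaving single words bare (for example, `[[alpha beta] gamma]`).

[cedar [[[desert silk] box] [lagoon [stag carver]]]]

At the top level: head "carver" (specifically "desert silk box lagoon stag carver"); modifier "cedar".
Within "desert silk box lagoon stag carver", the head is "carver" (specifically "lagoon stag carver") and the modifier is "desert silk box".
Within "desert silk box", the head is "box" and the modifier is "desert silk".
Within "desert silk", the head is "silk" and the modifier is "desert".
Within "lagoon stag carver", the head is "carver" (specifically "stag carver") and the modifier is "lagoon".
Within "stag carver", the head is "carver" and the modifier is "stag".
So the structure is [cedar [[[desert silk] box] [lagoon [stag carver]]]].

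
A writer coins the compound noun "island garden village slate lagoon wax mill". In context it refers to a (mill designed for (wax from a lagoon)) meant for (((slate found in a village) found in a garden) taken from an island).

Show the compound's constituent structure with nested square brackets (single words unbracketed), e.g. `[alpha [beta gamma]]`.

[[island [garden [village slate]]] [[lagoon wax] mill]]

At the top level: head "mill" (specifically "lagoon wax mill"); modifier "island garden village slate".
Within "island garden village slate", the head is "slate" (specifically "garden village slate") and the modifier is "island".
Within "garden village slate", the head is "slate" (specifically "village slate") and the modifier is "garden".
Within "village slate", the head is "slate" and the modifier is "village".
Within "lagoon wax mill", the head is "mill" and the modifier is "lagoon wax".
Within "lagoon wax", the head is "wax" and the modifier is "lagoon".
Assembled: [[island [garden [village slate]]] [[lagoon wax] mill]].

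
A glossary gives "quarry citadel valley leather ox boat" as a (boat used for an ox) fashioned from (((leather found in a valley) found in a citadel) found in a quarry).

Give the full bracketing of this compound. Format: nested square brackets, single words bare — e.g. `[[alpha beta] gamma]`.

[[quarry [citadel [valley leather]]] [ox boat]]

At the top level: head "boat" (specifically "ox boat"); modifier "quarry citadel valley leather".
Within "quarry citadel valley leather", the head is "leather" (specifically "citadel valley leather") and the modifier is "quarry".
Within "citadel valley leather", the head is "leather" (specifically "valley leather") and the modifier is "citadel".
Within "valley leather", the head is "leather" and the modifier is "valley".
Within "ox boat", the head is "boat" and the modifier is "ox".
Assembled: [[quarry [citadel [valley leather]]] [ox boat]].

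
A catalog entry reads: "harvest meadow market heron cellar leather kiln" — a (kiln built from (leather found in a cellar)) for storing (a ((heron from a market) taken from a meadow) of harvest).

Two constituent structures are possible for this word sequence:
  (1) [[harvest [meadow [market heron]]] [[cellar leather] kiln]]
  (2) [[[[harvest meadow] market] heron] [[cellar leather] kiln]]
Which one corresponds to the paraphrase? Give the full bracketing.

[[harvest [meadow [market heron]]] [[cellar leather] kiln]]

The paraphrase's head is the "kiln" part ("cellar leather kiln"); its modifier is "harvest meadow market heron".
That top-level split, carried through the inner groups, gives [[harvest [meadow [market heron]]] [[cellar leather] kiln]].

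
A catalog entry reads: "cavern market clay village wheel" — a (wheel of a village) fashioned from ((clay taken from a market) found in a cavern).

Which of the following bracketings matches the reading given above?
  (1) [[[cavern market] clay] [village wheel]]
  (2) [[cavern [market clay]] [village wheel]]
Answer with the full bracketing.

[[cavern [market clay]] [village wheel]]

The paraphrase's head is the "wheel" part ("village wheel"); its modifier is "cavern market clay".
That top-level split, carried through the inner groups, gives [[cavern [market clay]] [village wheel]].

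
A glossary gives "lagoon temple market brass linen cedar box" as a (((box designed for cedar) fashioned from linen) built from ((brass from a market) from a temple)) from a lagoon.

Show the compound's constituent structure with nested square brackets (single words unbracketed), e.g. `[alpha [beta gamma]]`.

Overall it is a kind of box (specifically "temple market brass linen cedar box"); the modifier is "lagoon".
Inside "temple market brass linen cedar box": head "box" (specifically "linen cedar box"), modifier "temple market brass".
Inside "temple market brass": head "brass" (specifically "market brass"), modifier "temple".
Inside "market brass": head "brass", modifier "market".
Inside "linen cedar box": head "box" (specifically "cedar box"), modifier "linen".
Inside "cedar box": head "box", modifier "cedar".
Putting it together: [lagoon [[temple [market brass]] [linen [cedar box]]]].

[lagoon [[temple [market brass]] [linen [cedar box]]]]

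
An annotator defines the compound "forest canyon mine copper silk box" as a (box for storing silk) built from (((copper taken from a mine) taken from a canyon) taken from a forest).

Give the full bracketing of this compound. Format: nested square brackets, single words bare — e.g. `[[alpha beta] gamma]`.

[[forest [canyon [mine copper]]] [silk box]]

Whole compound: head "box" (specifically "silk box"), modifier "forest canyon mine copper".
"forest canyon mine copper" → head "copper" (specifically "canyon mine copper"), modifier "forest".
"canyon mine copper" → head "copper" (specifically "mine copper"), modifier "canyon".
"mine copper" → head "copper", modifier "mine".
"silk box" → head "box", modifier "silk".
Assembled: [[forest [canyon [mine copper]]] [silk box]].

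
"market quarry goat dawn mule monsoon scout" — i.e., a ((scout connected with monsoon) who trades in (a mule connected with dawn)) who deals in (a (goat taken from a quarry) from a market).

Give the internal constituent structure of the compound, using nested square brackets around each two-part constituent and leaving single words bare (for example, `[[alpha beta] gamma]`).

[[market [quarry goat]] [[dawn mule] [monsoon scout]]]

Whole compound: head "scout" (specifically "dawn mule monsoon scout"), modifier "market quarry goat".
Within "market quarry goat", the head is "goat" (specifically "quarry goat") and the modifier is "market".
Within "quarry goat", the head is "goat" and the modifier is "quarry".
Within "dawn mule monsoon scout", the head is "scout" (specifically "monsoon scout") and the modifier is "dawn mule".
Within "dawn mule", the head is "mule" and the modifier is "dawn".
Within "monsoon scout", the head is "scout" and the modifier is "monsoon".
So the structure is [[market [quarry goat]] [[dawn mule] [monsoon scout]]].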